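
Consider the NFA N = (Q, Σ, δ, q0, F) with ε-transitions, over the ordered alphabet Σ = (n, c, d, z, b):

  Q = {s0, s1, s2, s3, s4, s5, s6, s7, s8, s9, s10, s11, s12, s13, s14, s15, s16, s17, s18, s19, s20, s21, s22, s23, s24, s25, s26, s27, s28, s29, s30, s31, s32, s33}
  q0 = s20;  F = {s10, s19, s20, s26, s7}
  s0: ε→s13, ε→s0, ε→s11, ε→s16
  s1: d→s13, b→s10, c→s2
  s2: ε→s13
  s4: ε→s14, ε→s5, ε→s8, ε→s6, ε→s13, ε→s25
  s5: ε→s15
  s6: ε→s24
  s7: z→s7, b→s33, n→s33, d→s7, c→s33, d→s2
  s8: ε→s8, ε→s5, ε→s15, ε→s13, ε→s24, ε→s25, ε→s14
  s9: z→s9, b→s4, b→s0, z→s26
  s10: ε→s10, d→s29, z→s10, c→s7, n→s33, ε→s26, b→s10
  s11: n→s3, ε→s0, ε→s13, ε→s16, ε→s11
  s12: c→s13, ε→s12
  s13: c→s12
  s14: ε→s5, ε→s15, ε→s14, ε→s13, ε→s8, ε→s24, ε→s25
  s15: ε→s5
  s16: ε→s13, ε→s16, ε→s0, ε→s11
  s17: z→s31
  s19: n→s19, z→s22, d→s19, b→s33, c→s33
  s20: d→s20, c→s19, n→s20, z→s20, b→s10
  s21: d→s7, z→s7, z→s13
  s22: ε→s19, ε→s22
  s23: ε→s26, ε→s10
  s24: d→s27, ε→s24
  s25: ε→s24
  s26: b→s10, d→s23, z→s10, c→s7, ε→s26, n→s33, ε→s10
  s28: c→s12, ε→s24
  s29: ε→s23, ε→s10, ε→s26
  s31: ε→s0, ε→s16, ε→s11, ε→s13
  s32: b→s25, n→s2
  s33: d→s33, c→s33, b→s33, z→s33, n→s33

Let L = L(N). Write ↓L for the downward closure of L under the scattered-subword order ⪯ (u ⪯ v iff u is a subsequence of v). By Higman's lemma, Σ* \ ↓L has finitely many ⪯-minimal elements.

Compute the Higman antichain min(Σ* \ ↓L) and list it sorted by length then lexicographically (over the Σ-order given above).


A = [cc, cb, bn].

|Q|=34, |F|=5, |δ|=104 (55 ε).
min D↑ (5 st, q0=0, F={3}): 0:n→0,c→1,d→0,z→0,b→2 1:n→1,c→3,d→1,z→1,b→3 2:n→3,c→4,d→2,z→2,b→2 3:n→3,c→3,d→3,z→3,b→3 4:n→3,c→3,d→4,z→4,b→3 (ε-aug+det+¬).
'cc': run [12, 7, 3] end={s12,s13,s33} — reject; 2/2 del acc.
'cb': |S_i|=[12, 7, 1] end={s33} — reject; 2/2 single-dels accept.
'bn': |S_i|=[12, 9, 1] end={s33} rej; 2/2 single-dels accept.
3 words, ⪯-incomp.


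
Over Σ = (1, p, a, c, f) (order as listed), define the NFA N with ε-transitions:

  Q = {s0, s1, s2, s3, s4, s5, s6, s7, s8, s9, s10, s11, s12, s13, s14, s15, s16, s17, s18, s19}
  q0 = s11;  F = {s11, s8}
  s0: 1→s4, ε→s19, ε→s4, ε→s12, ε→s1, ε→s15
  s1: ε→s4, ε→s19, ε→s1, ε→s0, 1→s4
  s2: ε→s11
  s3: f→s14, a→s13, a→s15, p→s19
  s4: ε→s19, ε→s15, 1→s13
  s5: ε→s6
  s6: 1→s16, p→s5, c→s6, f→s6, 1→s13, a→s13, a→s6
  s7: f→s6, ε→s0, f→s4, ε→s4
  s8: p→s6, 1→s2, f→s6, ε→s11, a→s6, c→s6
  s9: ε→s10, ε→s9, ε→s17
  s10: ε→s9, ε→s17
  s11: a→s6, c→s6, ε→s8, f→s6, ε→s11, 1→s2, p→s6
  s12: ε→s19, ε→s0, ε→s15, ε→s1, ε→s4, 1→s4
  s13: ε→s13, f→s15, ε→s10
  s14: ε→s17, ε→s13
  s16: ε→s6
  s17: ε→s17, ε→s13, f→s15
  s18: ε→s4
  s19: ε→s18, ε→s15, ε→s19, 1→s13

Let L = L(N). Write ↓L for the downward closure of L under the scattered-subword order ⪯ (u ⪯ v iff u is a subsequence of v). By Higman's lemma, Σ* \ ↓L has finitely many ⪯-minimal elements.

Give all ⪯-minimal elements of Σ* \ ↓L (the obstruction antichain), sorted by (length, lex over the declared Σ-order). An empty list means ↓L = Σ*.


|Q|=20, |F|=2, |δ|=69 (39 ε).
min D↑ (2 st, q0=0, F={1}): 0:1→0,p→1,a→1,c→1,f→1 1:1→1,p→1,a→1,c→1,f→1.
'p': run [11, 8] end={s10,s13,s15,s16,s17,s5,s6,s9} — reject; 1/1 del acc.
'a': |S_i|=[11, 8] end={s10,s13,s15,s16,s17,s5,s6,s9} — reject; 1/1 single-dels accept.
'c': |S_i|=[11, 8] end={s10,s13,s15,s16,s17,s5,s6,s9} — reject; 1/1 single-dels accept.
'f': N↓-sim [11, 8] end={s10,s13,s15,s16,s17,s5,s6,s9} rej; 1/1 single-dels accept.
4 minimals (antichain).

Antichain: [p, a, c, f].


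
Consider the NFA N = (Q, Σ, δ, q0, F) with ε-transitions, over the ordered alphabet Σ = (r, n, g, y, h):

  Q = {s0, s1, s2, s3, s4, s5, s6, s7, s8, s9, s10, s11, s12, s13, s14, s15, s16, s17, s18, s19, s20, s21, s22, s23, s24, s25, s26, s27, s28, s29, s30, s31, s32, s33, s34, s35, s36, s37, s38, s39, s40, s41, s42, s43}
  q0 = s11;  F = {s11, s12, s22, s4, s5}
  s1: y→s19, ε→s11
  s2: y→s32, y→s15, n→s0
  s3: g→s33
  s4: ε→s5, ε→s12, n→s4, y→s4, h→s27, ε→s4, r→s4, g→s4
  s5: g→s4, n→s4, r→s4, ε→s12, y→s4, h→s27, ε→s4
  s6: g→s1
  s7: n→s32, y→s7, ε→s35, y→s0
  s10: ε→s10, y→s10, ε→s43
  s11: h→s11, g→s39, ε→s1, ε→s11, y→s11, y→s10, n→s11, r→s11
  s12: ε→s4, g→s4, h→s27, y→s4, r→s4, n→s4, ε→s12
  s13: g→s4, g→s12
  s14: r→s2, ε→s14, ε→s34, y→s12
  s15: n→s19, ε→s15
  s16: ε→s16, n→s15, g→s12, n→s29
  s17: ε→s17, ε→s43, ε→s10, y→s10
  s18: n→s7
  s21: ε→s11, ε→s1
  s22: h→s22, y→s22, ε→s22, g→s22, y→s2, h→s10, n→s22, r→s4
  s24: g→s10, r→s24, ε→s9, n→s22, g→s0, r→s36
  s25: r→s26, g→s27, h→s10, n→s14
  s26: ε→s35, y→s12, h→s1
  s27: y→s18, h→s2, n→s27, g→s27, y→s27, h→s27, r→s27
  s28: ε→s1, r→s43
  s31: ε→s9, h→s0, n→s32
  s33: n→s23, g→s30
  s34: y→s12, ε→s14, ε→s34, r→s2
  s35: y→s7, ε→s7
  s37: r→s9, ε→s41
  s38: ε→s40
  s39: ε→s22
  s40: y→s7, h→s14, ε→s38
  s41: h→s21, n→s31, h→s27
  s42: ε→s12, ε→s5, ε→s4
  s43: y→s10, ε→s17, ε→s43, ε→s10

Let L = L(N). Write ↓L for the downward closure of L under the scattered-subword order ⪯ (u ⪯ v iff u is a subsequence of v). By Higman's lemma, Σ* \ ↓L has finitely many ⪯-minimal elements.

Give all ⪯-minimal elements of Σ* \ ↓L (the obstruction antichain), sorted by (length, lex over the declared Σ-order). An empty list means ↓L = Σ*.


|Q|=44, |F|=5, |δ|=121 (40 ε).
min D↑ (4 st, q0=0, F={3}): 0:r→0,n→0,g→1,y→0,h→0 1:r→2,n→1,g→1,y→1,h→1 2:r→2,n→2,g→2,y→2,h→3 3:r→3,n→3,g→3,y→3,h→3 [Hopcroft].
'grh': run [19, 17, 12, 9] end={s0,s15,s18,s19,s2,s27,s32,s35,s7} — reject; 3/3 del acc.
1 words, ⪯-incomp.

Antichain: [grh].


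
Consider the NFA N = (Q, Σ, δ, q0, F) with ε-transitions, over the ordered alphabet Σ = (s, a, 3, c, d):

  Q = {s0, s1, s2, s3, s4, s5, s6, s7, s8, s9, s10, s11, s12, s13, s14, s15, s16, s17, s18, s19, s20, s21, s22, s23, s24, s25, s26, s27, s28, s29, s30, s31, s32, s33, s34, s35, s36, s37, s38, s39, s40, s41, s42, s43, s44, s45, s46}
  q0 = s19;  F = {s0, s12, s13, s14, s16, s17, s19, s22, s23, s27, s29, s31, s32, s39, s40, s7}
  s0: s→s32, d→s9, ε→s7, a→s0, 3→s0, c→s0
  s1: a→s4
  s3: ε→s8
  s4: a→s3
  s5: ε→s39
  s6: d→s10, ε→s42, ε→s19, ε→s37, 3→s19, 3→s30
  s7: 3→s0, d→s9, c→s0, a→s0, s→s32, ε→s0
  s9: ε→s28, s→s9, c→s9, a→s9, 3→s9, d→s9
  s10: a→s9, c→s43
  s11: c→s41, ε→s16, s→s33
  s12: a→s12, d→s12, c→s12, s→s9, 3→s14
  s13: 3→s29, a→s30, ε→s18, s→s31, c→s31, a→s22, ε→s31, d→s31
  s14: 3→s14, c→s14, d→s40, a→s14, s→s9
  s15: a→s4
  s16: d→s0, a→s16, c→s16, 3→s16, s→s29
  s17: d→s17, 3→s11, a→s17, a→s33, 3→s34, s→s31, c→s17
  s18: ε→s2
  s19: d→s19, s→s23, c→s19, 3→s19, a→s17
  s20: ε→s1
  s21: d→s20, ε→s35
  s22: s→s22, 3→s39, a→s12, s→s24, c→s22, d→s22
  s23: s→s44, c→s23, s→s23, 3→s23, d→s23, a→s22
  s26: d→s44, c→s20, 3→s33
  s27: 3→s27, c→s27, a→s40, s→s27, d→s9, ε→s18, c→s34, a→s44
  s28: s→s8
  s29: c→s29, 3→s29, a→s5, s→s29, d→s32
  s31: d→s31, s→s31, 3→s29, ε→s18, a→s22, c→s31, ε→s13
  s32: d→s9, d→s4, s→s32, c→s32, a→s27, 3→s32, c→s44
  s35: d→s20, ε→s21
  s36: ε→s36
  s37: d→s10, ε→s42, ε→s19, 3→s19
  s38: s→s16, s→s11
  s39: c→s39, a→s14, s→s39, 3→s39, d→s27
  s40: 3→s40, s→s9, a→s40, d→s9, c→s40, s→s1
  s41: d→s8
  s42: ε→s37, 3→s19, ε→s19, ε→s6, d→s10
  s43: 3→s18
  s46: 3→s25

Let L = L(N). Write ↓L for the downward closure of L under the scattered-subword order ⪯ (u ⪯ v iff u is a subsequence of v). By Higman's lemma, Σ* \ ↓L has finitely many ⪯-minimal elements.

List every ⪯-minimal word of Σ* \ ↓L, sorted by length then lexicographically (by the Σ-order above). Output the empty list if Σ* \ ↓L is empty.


|Q|=47, |F|=16, |δ|=144 (24 ε).
min D↑ (15 st, q0=0, F={10}): 0:s→1,a→2,3→0,c→0,d→0 1:s→1,a→3,3→1,c→1,d→1 2:s→4,a→2,3→5,c→2,d→2 3:s→3,a→6,3→7,c→3,d→3 4:s→4,a→3,3→8,c→4,d→4 5:s→8,a→5,3→5,c→5,d→9 6:s→10,a→6,3→11,c→6,d→6 7:s→7,a→11,3→7,c→7,d→12 8:s→8,a→7,3→8,c→8,d→13 9:s→13,a→9,3→9,c→9,d→10 10:s→10,a→10,3→10,c→10,d→10 11:s→10,a→11,3→11,c→11,d→14 12:s→12,a→14,3→12,c→12,d→10 13:s→13,a→12,3→13,c→13,d→10 14:s→10,a→14,3→14,c→14,d→10.
'saas': run [32, 25, 19, 10, 6] end={s1,s28,s3,s4,s8,s9} rej; 4/4 deletions ∈↓L.
'a3dd': N↓-sim [32, 30, 23, 15, 5] end={s28,s3,s4,s8,s9} rej; 4/4 del acc.
2 obstructions.

Antichain: [saas, a3dd].


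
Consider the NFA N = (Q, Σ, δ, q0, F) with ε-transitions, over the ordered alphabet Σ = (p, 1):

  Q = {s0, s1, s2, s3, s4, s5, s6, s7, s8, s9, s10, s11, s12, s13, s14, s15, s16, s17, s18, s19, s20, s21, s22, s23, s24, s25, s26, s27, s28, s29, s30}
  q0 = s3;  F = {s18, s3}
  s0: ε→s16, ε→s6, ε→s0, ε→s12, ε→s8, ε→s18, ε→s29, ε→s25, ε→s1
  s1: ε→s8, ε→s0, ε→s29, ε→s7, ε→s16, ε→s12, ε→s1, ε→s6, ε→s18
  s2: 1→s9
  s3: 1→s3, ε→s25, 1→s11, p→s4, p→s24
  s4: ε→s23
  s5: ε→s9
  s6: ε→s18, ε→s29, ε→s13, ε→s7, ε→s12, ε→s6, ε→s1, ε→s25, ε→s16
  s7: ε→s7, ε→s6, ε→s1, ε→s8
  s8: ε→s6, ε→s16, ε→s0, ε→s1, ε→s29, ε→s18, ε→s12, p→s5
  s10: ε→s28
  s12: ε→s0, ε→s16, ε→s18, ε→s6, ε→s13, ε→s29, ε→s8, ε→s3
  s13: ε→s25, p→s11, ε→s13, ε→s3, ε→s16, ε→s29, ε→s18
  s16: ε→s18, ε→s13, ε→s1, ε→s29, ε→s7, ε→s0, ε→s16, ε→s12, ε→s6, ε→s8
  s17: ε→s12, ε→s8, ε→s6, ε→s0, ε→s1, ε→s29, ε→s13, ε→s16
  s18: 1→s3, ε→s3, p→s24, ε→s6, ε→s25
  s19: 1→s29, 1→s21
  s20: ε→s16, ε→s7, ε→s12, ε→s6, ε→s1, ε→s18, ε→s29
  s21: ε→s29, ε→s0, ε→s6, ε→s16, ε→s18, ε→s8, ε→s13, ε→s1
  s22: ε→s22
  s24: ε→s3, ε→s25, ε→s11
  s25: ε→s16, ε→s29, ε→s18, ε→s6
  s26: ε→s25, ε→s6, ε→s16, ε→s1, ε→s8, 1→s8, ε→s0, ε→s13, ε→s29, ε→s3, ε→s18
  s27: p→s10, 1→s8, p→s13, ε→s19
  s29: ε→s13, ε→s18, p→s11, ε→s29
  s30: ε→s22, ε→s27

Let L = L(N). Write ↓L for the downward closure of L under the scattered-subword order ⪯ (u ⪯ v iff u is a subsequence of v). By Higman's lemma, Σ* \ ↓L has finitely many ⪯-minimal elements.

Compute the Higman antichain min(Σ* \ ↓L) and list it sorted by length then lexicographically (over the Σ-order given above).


A = [].

|Q|=31, |F|=2, |δ|=132 (116 ε).
min D↑ (1 st, q0=0, F={}): 0:p→0,1→0 (ε-aug+det+¬).
L(D↑) = ∅; no obstructions.


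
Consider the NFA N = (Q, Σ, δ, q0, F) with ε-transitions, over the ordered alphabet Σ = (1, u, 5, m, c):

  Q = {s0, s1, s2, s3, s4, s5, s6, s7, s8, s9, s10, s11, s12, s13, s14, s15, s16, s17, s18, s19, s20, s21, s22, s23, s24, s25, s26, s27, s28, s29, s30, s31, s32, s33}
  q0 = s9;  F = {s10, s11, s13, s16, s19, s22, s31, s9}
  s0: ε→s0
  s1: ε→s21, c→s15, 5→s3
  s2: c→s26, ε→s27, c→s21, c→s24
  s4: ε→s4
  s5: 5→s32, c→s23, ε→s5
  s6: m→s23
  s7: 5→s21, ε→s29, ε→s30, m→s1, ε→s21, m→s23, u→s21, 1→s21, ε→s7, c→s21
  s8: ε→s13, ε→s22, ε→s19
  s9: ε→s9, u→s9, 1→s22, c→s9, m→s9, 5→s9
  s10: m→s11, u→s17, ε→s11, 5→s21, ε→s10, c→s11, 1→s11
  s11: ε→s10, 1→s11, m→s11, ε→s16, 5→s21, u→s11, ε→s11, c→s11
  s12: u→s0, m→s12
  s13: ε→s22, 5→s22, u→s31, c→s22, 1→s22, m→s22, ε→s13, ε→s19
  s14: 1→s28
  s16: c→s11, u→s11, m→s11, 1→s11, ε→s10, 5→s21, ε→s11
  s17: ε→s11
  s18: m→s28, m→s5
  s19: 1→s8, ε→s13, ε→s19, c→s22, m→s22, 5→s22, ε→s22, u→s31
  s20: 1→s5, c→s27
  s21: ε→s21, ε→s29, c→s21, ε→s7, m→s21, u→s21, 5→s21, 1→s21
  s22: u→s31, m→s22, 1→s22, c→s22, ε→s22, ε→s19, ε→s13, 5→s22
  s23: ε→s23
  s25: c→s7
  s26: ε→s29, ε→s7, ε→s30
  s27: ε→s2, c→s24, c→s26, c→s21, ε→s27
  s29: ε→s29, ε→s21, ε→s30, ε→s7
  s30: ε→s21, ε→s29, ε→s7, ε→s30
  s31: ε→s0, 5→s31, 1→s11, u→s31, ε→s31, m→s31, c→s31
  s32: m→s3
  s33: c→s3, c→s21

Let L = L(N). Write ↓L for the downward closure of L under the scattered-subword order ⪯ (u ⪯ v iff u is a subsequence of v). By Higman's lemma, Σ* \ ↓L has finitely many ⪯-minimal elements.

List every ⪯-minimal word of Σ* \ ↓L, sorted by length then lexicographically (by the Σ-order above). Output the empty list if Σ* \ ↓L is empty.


Antichain: [1u15].

|Q|=34, |F|=8, |δ|=122 (49 ε).
min D↑ (5 st, q0=0, F={4}): 0:1→1,u→0,5→0,m→0,c→0 1:1→1,u→2,5→1,m→1,c→1 2:1→3,u→2,5→2,m→2,c→2 3:1→3,u→3,5→4,m→3,c→3 4:1→4,u→4,5→4,m→4,c→4 (ε-aug+det+¬).
'1u15': run [19, 18, 14, 12, 8] end={s1,s15,s21,s23,s29,s3,s30,s7} ∉↓L; 4/4 single-dels accept.
1 minimals (antichain).


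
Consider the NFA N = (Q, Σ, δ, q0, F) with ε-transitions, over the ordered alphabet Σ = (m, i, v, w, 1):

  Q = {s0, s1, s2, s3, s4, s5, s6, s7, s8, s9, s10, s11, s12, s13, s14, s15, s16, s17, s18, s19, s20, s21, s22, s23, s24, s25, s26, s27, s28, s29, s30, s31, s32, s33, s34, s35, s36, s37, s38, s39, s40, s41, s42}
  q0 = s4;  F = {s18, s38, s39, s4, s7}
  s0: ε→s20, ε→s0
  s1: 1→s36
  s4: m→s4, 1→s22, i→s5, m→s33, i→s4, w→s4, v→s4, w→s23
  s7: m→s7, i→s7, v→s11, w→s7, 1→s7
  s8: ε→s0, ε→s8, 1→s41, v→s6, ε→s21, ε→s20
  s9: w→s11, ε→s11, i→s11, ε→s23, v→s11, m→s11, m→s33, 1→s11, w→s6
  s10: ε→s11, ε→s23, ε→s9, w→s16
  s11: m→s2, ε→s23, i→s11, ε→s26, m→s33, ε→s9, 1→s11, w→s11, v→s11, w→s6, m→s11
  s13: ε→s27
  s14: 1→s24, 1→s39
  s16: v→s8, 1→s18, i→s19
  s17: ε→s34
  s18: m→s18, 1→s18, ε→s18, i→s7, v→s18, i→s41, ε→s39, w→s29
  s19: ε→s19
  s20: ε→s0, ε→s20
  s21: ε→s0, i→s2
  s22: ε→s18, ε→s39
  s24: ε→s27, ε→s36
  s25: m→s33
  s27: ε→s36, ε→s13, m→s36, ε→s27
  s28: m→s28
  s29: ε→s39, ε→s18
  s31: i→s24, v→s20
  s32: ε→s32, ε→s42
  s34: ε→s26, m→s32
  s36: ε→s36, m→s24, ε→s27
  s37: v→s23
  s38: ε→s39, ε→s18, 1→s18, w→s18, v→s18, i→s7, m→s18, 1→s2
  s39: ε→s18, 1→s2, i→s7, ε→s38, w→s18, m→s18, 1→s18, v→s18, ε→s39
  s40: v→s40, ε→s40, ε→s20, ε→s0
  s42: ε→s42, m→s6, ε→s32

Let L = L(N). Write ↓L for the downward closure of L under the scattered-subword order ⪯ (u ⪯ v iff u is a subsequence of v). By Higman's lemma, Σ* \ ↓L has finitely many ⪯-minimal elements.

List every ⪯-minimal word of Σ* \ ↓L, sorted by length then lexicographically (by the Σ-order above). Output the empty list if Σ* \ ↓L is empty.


|Q|=43, |F|=5, |δ|=112 (46 ε).
min D↑ (4 st, q0=0, F={3}): 0:m→0,i→0,v→0,w→0,1→1 1:m→1,i→2,v→1,w→1,1→1 2:m→2,i→2,v→3,w→2,1→2 3:m→3,i→3,v→3,w→3,1→3 [Hopcroft].
'1iv': N↓-sim [16, 14, 9, 7] end={s11,s2,s23,s26,s33,s6,s9} — reject; 3/3 single-dels accept.
1 words, ⪯-incomp.

Antichain: [1iv].


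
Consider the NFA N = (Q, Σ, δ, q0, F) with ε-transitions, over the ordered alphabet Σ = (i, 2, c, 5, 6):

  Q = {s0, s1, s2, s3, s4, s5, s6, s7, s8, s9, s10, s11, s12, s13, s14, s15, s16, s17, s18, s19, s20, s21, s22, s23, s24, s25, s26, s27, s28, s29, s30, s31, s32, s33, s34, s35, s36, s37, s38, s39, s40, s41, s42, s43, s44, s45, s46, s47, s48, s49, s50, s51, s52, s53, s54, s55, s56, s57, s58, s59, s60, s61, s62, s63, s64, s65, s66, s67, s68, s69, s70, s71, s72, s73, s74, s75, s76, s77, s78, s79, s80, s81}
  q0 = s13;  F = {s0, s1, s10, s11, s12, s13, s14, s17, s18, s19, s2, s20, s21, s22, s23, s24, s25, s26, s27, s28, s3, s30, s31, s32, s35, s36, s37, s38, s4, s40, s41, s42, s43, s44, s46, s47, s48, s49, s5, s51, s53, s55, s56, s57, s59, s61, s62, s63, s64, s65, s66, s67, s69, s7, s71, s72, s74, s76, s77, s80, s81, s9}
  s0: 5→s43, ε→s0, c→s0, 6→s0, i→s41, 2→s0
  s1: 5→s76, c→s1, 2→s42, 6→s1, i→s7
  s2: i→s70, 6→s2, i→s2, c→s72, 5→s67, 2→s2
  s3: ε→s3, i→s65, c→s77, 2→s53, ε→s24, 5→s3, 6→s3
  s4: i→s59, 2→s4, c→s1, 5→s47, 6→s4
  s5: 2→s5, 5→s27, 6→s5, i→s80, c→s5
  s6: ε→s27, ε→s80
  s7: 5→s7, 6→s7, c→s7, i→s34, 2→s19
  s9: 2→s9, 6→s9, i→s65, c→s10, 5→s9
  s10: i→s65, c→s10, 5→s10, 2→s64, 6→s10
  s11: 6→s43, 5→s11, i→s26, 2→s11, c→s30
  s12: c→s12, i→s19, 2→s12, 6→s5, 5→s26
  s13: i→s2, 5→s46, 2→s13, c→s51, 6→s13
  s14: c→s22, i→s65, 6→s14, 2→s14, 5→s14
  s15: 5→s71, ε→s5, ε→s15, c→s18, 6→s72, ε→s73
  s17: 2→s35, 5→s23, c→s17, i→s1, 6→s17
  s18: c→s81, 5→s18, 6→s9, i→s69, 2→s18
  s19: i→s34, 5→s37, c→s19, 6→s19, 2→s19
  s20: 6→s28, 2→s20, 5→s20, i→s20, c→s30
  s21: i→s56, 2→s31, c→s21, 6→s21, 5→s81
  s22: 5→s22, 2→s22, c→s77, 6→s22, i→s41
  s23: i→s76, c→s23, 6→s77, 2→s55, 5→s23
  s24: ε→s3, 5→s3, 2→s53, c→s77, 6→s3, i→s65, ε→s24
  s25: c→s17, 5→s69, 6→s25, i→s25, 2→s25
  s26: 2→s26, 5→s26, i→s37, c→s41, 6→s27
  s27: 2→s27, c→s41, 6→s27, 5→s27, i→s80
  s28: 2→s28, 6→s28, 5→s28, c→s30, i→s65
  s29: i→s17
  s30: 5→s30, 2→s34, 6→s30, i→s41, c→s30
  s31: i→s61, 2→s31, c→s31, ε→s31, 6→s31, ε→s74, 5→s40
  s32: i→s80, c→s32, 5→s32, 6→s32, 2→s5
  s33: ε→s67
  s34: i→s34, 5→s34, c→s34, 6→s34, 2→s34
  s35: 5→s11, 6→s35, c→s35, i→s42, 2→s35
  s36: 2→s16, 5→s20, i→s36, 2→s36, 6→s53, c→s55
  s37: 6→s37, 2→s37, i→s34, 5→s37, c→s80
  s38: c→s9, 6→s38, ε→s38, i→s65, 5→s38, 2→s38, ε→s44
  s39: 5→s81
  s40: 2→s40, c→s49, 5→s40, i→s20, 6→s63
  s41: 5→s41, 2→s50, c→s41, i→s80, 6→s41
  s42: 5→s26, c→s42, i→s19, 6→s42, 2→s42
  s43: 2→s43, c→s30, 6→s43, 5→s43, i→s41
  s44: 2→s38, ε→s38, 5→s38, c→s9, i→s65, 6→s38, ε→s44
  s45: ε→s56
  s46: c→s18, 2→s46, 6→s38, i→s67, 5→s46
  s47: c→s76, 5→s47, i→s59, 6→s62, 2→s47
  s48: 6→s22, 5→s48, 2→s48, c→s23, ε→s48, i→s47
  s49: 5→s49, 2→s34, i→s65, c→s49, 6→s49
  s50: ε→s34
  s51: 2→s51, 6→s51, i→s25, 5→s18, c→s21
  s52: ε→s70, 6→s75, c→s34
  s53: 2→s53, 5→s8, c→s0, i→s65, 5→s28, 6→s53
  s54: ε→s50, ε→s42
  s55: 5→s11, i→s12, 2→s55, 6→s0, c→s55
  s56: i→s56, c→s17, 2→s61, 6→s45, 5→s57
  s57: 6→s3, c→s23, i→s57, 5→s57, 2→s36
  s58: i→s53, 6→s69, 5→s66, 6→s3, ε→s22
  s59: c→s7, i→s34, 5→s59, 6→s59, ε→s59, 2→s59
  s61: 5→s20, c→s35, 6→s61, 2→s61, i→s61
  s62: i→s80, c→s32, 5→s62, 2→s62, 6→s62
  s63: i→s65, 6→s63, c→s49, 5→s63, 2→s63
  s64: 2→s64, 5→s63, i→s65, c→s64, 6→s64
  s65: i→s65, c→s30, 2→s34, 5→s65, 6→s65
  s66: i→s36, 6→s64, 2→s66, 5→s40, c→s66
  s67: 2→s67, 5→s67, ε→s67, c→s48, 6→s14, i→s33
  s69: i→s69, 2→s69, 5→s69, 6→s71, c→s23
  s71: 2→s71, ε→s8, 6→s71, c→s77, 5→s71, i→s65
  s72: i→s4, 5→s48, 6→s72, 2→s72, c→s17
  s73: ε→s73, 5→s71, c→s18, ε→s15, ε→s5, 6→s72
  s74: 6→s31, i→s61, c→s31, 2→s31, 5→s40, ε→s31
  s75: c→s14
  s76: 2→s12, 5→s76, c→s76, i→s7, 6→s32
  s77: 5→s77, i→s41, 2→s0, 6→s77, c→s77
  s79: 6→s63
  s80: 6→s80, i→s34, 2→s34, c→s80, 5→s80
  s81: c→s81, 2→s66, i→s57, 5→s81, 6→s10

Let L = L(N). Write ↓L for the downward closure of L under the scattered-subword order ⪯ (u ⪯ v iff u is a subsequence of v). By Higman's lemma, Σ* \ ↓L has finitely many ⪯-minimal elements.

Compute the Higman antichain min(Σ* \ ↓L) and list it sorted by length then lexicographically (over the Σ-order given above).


min(Σ*\↓L) = [56i2, iciii, cc25c2].

|Q|=82, |F|=62, |δ|=365 (31 ε).
min D↑ (60 st, q0=0, F={32}): 0:i→1,2→0,c→2,5→3,6→0 1:i→1,2→1,c→4,5→5,6→1 2:i→6,2→2,c→7,5→8,6→2 3:i→5,2→3,c→8,5→3,6→9 4:i→10,2→4,c→11,5→12,6→4 5:i→5,2→5,c→12,5→5,6→13 6:i→6,2→6,c→11,5→14,6→6 7:i→15,2→16,c→7,5→17,6→7 8:i→14,2→8,c→17,5→8,6→18 9:i→19,2→9,c→18,5→9,6→9 10:i→20,2→10,c→21,5→22,6→10 11:i→21,2→23,c→11,5→24,6→11 12:i→22,2→12,c→24,5→12,6→25 13:i→19,2→13,c→25,5→13,6→13 14:i→14,2→14,c→24,5→14,6→26 15:i→15,2→27,c→11,5→28,6→15 16:i→27,2→16,c→16,5→29,6→16 17:i→28,2→30,c→17,5→17,6→31 18:i→19,2→18,c→31,5→18,6→18 19:i→19,2→32,c→33,5→19,6→19 20:i→32,2→20,c→34,5→20,6→20 21:i→34,2→35,c→21,5→36,6→21 22:i→20,2→22,c→36,5→22,6→37 23:i→35,2→23,c→23,5→38,6→23 24:i→36,2→39,c→24,5→24,6→40 25:i→41,2→25,c→40,5→25,6→25 26:i→19,2→26,c→40,5→26,6→26 27:i→27,2→27,c→23,5→42,6→27 28:i→28,2→43,c→24,5→28,6→44 29:i→42,2→29,c→45,5→29,6→46 30:i→43,2→30,c→30,5→29,6→47 31:i→19,2→47,c→31,5→31,6→31 32:i→32,2→32,c→32,5→32,6→32 33:i→41,2→32,c→33,5→33,6→33 34:i→32,2→48,c→34,5→34,6→34 35:i→48,2→35,c→35,5→49,6→35 36:i→34,2→50,c→36,5→36,6→51 37:i→52,2→37,c→51,5→37,6→37 38:i→49,2→38,c→33,5→38,6→53 39:i→50,2→39,c→39,5→38,6→54 40:i→41,2→54,c→40,5→40,6→40 41:i→52,2→32,c→41,5→41,6→41 42:i→42,2→42,c→33,5→42,6→55 43:i→43,2→43,c→39,5→42,6→56 44:i→19,2→56,c→40,5→44,6→44 45:i→19,2→32,c→45,5→45,6→45 46:i→19,2→46,c→45,5→46,6→46 47:i→19,2→47,c→47,5→46,6→47 48:i→32,2→48,c→48,5→57,6→48 49:i→57,2→49,c→41,5→49,6→58 50:i→48,2→50,c→50,5→49,6→59 51:i→52,2→59,c→51,5→51,6→51 52:i→32,2→32,c→52,5→52,6→52 53:i→41,2→53,c→33,5→53,6→53 54:i→41,2→54,c→54,5→53,6→54 55:i→19,2→55,c→33,5→55,6→55 56:i→19,2→56,c→54,5→55,6→56 57:i→32,2→57,c→52,5→57,6→57 58:i→52,2→58,c→41,5→58,6→58 59:i→52,2→59,c→59,5→58,6→59 [Hopcroft].
'56i2': run [69, 52, 32, 6, 2] end={s34,s50} ∉↓L; 4/4 single-dels accept.
'iciii': N↓-sim [69, 52, 31, 19, 6, 1] end={s34} ∉↓L; 5/5 deletions ∈↓L.
'cc25c2': N↓-sim [69, 60, 47, 32, 17, 7, 2] end={s34,s50} rej; 6/6 del acc.
3 obstructions.


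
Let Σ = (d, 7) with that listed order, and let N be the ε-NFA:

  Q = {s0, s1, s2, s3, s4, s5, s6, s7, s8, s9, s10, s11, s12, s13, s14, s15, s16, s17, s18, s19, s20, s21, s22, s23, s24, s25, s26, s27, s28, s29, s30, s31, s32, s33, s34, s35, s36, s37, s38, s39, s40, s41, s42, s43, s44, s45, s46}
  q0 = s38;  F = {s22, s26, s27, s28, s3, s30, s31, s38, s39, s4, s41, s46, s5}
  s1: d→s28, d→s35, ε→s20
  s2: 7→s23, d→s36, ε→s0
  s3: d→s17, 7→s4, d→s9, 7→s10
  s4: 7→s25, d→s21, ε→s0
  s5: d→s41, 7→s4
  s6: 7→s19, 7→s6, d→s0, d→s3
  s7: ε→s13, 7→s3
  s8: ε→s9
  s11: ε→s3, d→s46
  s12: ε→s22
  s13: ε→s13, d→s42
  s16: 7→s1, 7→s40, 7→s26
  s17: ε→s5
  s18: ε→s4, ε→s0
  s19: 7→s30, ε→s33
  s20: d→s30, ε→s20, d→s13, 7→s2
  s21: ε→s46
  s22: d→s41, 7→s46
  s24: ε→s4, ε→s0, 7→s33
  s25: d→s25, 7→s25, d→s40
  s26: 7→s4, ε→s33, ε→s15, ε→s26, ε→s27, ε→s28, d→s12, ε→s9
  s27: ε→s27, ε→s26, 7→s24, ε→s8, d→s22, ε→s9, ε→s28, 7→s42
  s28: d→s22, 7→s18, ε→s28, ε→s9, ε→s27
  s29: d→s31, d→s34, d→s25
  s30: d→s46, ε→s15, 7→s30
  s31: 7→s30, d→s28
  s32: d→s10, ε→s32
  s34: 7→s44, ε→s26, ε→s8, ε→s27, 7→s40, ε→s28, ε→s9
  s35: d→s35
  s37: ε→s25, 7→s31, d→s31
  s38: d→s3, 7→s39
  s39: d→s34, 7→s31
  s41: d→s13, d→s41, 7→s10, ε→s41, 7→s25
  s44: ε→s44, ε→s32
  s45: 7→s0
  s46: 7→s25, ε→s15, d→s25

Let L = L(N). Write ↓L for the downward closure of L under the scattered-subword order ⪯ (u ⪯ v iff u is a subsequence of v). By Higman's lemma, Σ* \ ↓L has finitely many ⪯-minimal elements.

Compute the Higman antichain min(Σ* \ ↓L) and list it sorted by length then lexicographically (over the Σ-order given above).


Antichain: [d77, ddd7, d7dd, 7dd7d, 777dd, 777d7].

|Q|=47, |F|=13, |δ|=105 (42 ε).
min D↑ (12 st, q0=0, F={9}): 0:d→1,7→2 1:d→3,7→4 2:d→5,7→6 3:d→7,7→4 4:d→8,7→9 5:d→10,7→4 6:d→5,7→11 7:d→7,7→9 8:d→9,7→9 9:d→9,7→9 10:d→7,7→8 11:d→8,7→11 (ε-aug+det+¬).
'd77': run [31, 27, 14, 3] end={s25,s33,s40} ∉↓L; 3/3 deletions ∈↓L.
'ddd7': |S_i|=[31, 27, 16, 9, 3] end={s10,s25,s40} — reject; 4/4 del acc.
'd7dd': N↓-sim [31, 27, 14, 6, 2] end={s25,s40} — reject; 4/4 single-dels accept.
'7dd7d': |S_i|=[31, 27, 24, 11, 5, 2] end={s25,s40} — reject; 5/5 single-dels accept.
'777dd': run [31, 27, 25, 13, 5, 2] end={s25,s40} rej; 5/5 deletions ∈↓L.
'777d7': run [31, 27, 25, 13, 5, 2] end={s25,s40} ∉↓L; 5/5 single-dels accept.
6 obstructions.


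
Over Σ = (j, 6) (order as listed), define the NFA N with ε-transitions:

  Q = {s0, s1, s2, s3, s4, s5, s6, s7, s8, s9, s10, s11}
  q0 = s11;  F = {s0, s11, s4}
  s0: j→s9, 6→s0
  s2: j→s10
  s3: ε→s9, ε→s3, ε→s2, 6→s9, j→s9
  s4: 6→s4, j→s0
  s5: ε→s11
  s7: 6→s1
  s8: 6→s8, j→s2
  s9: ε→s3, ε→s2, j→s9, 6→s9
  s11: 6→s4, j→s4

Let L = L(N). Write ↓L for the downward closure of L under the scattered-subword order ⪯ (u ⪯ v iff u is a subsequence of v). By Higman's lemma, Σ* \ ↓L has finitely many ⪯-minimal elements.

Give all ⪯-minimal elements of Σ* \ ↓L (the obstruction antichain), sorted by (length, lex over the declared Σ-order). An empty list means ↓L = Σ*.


|Q|=12, |F|=3, |δ|=20 (6 ε).
min D↑ (4 st, q0=0, F={3}): 0:j→1,6→1 1:j→2,6→1 2:j→3,6→2 3:j→3,6→3 (ε-aug+det+¬).
'jjj': run [7, 6, 5, 4] end={s10,s2,s3,s9} rej; 3/3 del acc.
'6jj': run [7, 6, 5, 4] end={s10,s2,s3,s9} ∉↓L; 3/3 single-dels accept.
2 minimals (antichain).

min(Σ*\↓L) = [jjj, 6jj].


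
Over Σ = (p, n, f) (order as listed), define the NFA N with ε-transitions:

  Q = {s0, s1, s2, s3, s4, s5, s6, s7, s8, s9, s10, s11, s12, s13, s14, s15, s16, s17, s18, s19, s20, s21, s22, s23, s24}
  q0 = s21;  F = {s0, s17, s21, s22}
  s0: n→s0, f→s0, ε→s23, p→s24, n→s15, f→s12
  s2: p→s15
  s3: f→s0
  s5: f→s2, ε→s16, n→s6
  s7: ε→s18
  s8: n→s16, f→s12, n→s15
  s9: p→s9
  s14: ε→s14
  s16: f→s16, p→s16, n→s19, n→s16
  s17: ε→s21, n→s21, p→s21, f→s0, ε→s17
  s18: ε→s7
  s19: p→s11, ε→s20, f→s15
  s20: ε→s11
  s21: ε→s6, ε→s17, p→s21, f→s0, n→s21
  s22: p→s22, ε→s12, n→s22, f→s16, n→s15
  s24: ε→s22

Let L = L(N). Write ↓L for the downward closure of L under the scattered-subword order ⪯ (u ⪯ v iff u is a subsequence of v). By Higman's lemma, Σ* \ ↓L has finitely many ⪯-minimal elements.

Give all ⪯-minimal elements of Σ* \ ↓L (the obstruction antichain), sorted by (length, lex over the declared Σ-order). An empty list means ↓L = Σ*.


min(Σ*\↓L) = [fpf].

|Q|=25, |F|=4, |δ|=42 (13 ε).
min D↑ (4 st, q0=0, F={3}): 0:p→0,n→0,f→1 1:p→2,n→1,f→1 2:p→2,n→2,f→3 3:p→3,n→3,f→3.
'fpf': |S_i|=[13, 10, 8, 5] end={s11,s15,s16,s19,s20} rej; 3/3 single-dels accept.
1 words, ⪯-incomp.


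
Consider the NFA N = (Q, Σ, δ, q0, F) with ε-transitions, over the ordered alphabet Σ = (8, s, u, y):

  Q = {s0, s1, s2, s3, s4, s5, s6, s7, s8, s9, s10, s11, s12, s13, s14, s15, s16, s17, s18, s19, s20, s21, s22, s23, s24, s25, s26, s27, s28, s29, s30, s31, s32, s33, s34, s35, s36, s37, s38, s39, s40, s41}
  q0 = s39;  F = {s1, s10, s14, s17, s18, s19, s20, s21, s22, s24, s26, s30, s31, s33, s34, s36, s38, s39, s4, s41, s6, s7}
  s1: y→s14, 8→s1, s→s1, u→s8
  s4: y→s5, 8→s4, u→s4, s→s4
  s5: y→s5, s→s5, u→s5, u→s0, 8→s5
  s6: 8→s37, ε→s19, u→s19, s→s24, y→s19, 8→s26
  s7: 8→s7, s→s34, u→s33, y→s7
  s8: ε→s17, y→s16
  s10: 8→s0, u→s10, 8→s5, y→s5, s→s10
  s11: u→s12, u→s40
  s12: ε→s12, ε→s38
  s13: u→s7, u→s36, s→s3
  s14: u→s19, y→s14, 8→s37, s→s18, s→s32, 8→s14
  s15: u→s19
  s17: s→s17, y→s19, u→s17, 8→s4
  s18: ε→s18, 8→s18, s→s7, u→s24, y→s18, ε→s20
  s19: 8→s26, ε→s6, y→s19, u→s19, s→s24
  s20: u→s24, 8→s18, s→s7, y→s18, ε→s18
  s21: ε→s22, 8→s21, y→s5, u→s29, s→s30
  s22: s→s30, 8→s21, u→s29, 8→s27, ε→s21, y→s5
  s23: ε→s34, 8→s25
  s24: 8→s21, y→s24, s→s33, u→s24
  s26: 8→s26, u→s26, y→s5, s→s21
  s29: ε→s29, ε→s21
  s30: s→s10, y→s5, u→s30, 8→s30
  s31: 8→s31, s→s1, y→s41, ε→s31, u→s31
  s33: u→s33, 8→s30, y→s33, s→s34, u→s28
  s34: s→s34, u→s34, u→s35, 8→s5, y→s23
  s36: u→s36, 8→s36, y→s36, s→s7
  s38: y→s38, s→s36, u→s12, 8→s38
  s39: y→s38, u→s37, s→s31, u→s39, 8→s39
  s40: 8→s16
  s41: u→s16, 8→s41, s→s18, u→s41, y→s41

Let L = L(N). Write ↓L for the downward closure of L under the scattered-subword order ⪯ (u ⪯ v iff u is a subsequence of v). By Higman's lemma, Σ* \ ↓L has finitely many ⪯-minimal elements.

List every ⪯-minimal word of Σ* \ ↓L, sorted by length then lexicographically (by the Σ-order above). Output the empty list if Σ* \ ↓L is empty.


Antichain: [ssu8y, ysss8].

|Q|=42, |F|=22, |δ|=125 (14 ε).
min D↑ (20 st, q0=0, F={15}): 0:8→0,s→1,u→0,y→2 1:8→1,s→3,u→1,y→4 2:8→2,s→5,u→2,y→2 3:8→3,s→3,u→6,y→7 4:8→4,s→8,u→4,y→4 5:8→5,s→9,u→5,y→5 6:8→10,s→6,u→6,y→11 7:8→7,s→8,u→11,y→7 8:8→8,s→9,u→12,y→8 9:8→9,s→13,u→14,y→9 10:8→10,s→10,u→10,y→15 11:8→16,s→12,u→11,y→11 12:8→17,s→14,u→12,y→12 13:8→15,s→13,u→13,y→13 14:8→18,s→13,u→14,y→14 15:8→15,s→15,u→15,y→15 16:8→16,s→17,u→16,y→15 17:8→17,s→18,u→17,y→15 18:8→18,s→19,u→18,y→15 19:8→15,s→19,u→19,y→15 [Hopcroft].
'ssu8y': run [35, 32, 29, 23, 12, 2] end={s0,s5} ∉↓L; 5/5 del acc.
'ysss8': |S_i|=[35, 29, 20, 11, 7, 3] end={s0,s25,s5} rej; 5/5 deletions ∈↓L.
2 words, ⪯-incomp.


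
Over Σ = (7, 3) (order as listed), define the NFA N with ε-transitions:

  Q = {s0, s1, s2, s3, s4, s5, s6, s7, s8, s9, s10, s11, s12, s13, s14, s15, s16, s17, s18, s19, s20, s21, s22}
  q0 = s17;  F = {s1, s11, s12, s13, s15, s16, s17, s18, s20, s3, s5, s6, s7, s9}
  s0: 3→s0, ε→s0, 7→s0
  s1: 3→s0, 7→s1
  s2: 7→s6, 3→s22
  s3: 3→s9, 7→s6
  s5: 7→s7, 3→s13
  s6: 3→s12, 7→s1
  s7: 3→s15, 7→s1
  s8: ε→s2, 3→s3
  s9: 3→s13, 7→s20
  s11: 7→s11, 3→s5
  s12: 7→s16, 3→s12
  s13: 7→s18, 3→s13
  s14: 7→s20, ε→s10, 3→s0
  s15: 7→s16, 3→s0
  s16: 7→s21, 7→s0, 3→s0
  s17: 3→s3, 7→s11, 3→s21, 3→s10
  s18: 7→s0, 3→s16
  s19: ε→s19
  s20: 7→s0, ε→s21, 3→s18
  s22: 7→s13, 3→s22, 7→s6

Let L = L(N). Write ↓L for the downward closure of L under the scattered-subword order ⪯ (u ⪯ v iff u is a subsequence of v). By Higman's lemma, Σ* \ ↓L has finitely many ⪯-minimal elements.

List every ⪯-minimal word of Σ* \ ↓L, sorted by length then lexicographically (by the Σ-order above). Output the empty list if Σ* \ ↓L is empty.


A = [3773, 3377, 73733, 337333, 333733].

|Q|=23, |F|=14, |δ|=46 (5 ε).
min D↑ (15 st, q0=0, F={13}): 0:7→1,3→2 1:7→1,3→3 2:7→4,3→5 3:7→6,3→7 4:7→8,3→9 5:7→10,3→7 6:7→8,3→11 7:7→12,3→7 8:7→8,3→13 9:7→14,3→9 10:7→13,3→12 11:7→14,3→13 12:7→13,3→14 13:7→13,3→13 14:7→13,3→13 (ε-aug+det+¬).
'3773': N↓-sim [17, 15, 10, 4, 1] end={s0} — reject; 4/4 single-dels accept.
'3377': N↓-sim [17, 15, 9, 5, 2] end={s0,s21} — reject; 4/4 del acc.
'73733': run [17, 13, 10, 7, 4, 1] end={s0} rej; 5/5 single-dels accept.
'337333': |S_i|=[17, 15, 9, 5, 4, 3, 1] end={s0} ∉↓L; 6/6 del acc.
'333733': run [17, 15, 9, 6, 4, 3, 1] end={s0} ∉↓L; 6/6 del acc.
5 words, ⪯-incomp.


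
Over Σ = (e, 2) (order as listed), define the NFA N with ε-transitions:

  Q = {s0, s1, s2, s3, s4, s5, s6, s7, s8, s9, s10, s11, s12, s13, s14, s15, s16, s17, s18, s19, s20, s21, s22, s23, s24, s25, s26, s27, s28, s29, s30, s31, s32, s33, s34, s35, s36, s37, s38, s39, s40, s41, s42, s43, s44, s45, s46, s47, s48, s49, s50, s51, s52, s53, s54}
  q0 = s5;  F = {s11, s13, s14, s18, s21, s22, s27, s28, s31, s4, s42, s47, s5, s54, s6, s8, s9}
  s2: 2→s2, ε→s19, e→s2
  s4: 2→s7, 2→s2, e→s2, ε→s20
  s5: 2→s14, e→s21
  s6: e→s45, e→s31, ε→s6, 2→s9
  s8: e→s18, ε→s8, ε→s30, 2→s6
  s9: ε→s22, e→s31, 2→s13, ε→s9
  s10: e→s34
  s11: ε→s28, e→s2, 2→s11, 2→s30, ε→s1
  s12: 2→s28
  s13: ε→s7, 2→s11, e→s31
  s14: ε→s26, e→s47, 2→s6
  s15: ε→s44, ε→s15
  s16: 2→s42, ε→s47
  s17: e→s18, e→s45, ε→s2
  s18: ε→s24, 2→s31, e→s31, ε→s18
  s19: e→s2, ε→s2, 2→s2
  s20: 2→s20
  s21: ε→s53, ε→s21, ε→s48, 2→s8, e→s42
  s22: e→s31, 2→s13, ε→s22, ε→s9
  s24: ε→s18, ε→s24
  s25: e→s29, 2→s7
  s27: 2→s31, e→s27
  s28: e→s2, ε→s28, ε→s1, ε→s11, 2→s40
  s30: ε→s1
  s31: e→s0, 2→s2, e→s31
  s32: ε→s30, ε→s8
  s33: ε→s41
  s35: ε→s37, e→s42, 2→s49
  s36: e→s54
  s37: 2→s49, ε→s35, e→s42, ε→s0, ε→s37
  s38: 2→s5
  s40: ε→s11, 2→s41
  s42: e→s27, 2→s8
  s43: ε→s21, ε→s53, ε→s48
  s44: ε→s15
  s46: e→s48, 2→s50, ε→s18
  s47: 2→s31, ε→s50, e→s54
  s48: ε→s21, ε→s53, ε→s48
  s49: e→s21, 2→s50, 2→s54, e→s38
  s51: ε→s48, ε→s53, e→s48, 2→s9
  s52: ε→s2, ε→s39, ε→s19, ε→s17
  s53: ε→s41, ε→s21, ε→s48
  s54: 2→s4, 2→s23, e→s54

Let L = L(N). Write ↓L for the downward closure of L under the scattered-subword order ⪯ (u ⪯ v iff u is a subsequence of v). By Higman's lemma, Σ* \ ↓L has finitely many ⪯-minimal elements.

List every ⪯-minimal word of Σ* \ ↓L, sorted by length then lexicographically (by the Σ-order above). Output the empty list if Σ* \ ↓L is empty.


min(Σ*\↓L) = [2e22, 22e2, eee22, e2ee2, 2ee2e, 22222e].

|Q|=55, |F|=17, |δ|=121 (55 ε).
min D↑ (16 st, q0=0, F={13}): 0:e→1,2→2 1:e→3,2→4 2:e→5,2→6 3:e→7,2→4 4:e→8,2→6 5:e→9,2→10 6:e→10,2→11 7:e→7,2→10 8:e→10,2→10 9:e→9,2→12 10:e→10,2→13 11:e→10,2→14 12:e→13,2→13 13:e→13,2→13 14:e→10,2→15 15:e→13,2→15 [Hopcroft].
'2e22': run [33, 27, 14, 8, 4] end={s19,s2,s20,s7} — reject; 4/4 deletions ∈↓L.
'22e2': N↓-sim [33, 27, 19, 5, 2] end={s19,s2} ∉↓L; 4/4 del acc.
'eee22': |S_i|=[33, 30, 25, 13, 8, 4] end={s19,s2,s20,s7} rej; 5/5 single-dels accept.
'e2ee2': |S_i|=[33, 30, 22, 7, 4, 2] end={s19,s2} rej; 5/5 deletions ∈↓L.
'2ee2e': run [33, 27, 14, 9, 6, 2] end={s19,s2} rej; 5/5 single-dels accept.
'22222e': N↓-sim [33, 27, 19, 15, 13, 9, 2] end={s19,s2} rej; 6/6 del acc.
6 minimals (antichain).


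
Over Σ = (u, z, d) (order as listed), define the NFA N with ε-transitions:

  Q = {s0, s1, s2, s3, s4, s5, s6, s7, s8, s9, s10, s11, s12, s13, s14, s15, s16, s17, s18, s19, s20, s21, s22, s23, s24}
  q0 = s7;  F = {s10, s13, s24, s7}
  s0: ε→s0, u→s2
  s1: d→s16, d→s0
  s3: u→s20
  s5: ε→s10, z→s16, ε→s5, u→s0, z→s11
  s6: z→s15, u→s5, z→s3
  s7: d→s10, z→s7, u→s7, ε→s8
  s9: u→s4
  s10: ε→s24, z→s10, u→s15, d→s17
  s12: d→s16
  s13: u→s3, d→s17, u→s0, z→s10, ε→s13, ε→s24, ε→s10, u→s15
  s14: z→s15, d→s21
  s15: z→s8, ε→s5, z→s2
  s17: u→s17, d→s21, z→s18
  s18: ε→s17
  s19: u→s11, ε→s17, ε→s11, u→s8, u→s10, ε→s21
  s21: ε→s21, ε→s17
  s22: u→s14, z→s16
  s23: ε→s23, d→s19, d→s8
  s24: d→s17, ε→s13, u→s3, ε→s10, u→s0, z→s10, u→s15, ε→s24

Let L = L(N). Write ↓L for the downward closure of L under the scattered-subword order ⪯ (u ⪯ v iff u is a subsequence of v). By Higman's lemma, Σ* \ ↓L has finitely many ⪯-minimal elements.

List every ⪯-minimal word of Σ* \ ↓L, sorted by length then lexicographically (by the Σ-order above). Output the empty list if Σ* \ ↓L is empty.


|Q|=25, |F|=4, |δ|=61 (19 ε).
min D↑ (3 st, q0=0, F={2}): 0:u→0,z→0,d→1 1:u→1,z→1,d→2 2:u→2,z→2,d→2.
'dd': run [16, 15, 3] end={s17,s18,s21} rej; 2/2 single-dels accept.
1 words, ⪯-incomp.

min(Σ*\↓L) = [dd].


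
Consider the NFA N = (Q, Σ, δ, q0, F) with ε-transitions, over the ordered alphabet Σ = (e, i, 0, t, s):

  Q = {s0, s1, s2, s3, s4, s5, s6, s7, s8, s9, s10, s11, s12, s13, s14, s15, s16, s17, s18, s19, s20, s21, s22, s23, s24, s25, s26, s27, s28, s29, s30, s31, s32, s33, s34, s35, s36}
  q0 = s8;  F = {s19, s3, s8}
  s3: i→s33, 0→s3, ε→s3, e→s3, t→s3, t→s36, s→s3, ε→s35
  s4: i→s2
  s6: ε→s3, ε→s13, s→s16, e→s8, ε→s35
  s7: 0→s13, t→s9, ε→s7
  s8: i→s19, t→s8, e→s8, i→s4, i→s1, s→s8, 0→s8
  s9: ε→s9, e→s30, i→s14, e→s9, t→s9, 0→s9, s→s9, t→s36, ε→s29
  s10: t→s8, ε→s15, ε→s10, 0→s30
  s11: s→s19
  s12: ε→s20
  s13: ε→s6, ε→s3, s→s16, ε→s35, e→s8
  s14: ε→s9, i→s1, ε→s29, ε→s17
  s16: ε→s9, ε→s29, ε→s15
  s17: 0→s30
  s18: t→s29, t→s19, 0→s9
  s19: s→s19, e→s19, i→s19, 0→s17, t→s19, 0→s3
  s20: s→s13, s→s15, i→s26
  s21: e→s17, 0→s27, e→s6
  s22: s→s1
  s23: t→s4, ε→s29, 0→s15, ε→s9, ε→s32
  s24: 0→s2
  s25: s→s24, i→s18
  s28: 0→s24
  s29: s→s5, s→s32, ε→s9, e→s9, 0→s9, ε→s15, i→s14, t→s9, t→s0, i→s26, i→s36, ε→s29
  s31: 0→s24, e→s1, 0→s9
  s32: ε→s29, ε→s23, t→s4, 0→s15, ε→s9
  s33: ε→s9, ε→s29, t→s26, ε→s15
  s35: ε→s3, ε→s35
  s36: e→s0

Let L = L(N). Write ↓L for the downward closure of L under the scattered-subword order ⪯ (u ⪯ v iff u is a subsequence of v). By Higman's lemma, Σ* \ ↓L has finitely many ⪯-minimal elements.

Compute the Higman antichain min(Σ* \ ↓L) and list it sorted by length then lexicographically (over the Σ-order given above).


A = [i0i].

|Q|=37, |F|=3, |δ|=104 (34 ε).
min D↑ (4 st, q0=0, F={3}): 0:e→0,i→1,0→0,t→0,s→0 1:e→1,i→1,0→2,t→1,s→1 2:e→2,i→3,0→2,t→2,s→2 3:e→3,i→3,0→3,t→3,s→3 [Hopcroft].
'i0i': N↓-sim [20, 19, 18, 16] end={s0,s1,s14,s15,s17,s2,s23,s26,s29,s30,s32,s33,…} rej; 3/3 single-dels accept.
1 words, ⪯-incomp.


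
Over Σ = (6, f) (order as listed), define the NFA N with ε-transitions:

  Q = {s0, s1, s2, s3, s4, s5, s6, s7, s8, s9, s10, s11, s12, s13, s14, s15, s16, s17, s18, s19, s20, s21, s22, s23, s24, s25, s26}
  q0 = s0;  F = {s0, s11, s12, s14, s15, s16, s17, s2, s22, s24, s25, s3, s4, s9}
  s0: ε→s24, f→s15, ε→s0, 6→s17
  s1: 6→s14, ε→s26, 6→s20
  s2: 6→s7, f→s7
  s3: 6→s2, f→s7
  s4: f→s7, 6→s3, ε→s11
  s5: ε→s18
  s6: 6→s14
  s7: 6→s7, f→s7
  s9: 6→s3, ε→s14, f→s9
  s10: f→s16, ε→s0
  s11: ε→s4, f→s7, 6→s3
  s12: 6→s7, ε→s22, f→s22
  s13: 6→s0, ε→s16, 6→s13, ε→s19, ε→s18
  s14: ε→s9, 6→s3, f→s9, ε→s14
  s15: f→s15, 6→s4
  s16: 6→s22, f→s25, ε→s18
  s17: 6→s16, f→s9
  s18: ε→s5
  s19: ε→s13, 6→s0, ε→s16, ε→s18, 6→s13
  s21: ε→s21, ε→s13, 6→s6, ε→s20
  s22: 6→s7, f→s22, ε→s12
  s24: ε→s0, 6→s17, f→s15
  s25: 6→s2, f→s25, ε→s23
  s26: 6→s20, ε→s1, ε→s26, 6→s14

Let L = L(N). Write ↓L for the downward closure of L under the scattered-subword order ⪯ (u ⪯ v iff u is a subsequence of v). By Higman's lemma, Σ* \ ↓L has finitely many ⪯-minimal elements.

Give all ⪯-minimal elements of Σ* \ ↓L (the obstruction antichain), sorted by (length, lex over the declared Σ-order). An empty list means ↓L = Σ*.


A = [f6f, 6666].

|Q|=27, |F|=14, |δ|=68 (27 ε).
min D↑ (11 st, q0=0, F={9}): 0:6→1,f→2 1:6→3,f→4 2:6→5,f→2 3:6→6,f→7 4:6→8,f→4 5:6→8,f→9 6:6→9,f→6 7:6→10,f→7 8:6→10,f→9 9:6→9,f→9 10:6→9,f→9.
'f6f': run [18, 12, 5, 1] end={s7} — reject; 3/3 single-dels accept.
'6666': run [18, 15, 10, 4, 1] end={s7} — reject; 4/4 deletions ∈↓L.
2 obstructions.
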